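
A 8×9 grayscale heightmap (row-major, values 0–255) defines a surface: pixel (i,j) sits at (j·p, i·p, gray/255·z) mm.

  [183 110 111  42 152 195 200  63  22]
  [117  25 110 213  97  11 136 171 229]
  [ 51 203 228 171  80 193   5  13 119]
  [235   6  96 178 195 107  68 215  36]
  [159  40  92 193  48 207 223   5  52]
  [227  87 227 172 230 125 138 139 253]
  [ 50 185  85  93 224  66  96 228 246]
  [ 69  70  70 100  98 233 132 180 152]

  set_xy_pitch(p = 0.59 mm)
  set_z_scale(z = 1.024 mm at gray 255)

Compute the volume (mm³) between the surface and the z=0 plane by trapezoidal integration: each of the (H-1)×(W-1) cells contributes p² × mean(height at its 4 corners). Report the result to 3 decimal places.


height_mm = gray/255 × 1.024; cell vol = 0.59² × mean(4 corners)
unit = 0.59² × 1.024 / (4×255) = 0.000349465 mm³ per gray-sum
row 0: Σ corner-gray over 8 cells = 3823  → 1.3360
row 1: Σ corner-gray over 8 cells = 3828  → 1.3378
row 2: Σ corner-gray over 8 cells = 3957  → 1.3828
row 3: Σ corner-gray over 8 cells = 3828  → 1.3378
row 4: Σ corner-gray over 8 cells = 4543  → 1.5876
row 5: Σ corner-gray over 8 cells = 4966  → 1.7354
row 6: Σ corner-gray over 8 cells = 4237  → 1.4807
Σ rows: total corner-gray = 29182  → 10.1981 mm³

10.198


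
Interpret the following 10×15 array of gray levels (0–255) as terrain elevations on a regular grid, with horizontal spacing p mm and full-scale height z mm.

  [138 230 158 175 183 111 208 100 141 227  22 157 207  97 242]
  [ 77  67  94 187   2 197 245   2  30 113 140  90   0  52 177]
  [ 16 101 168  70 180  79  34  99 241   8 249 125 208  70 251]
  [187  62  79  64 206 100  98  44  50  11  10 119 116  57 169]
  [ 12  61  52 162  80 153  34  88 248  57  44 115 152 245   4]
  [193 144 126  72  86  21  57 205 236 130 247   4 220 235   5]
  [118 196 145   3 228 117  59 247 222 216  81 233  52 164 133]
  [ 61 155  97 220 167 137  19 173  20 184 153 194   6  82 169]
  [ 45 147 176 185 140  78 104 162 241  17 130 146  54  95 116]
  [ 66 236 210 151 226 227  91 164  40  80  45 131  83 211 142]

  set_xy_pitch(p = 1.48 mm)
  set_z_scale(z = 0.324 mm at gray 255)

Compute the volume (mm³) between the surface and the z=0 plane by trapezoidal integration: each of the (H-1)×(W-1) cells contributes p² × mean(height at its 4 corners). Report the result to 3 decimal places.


42.734

height_mm = gray/255 × 0.324; cell vol = 1.48² × mean(4 corners)
unit = 1.48² × 0.324 / (4×255) = 0.000695774 mm³ per gray-sum
row 0: Σ corner-gray over 14 cells = 7104  → 4.9428
row 1: Σ corner-gray over 14 cells = 6223  → 4.3298
row 2: Σ corner-gray over 14 cells = 5919  → 4.1183
row 3: Σ corner-gray over 14 cells = 5386  → 3.7474
row 4: Σ corner-gray over 14 cells = 6762  → 4.7048
row 5: Σ corner-gray over 14 cells = 7941  → 5.5251
row 6: Σ corner-gray over 14 cells = 7621  → 5.3025
row 7: Σ corner-gray over 14 cells = 6955  → 4.8391
row 8: Σ corner-gray over 14 cells = 7509  → 5.2246
Σ rows: total corner-gray = 61420  → 42.7344 mm³


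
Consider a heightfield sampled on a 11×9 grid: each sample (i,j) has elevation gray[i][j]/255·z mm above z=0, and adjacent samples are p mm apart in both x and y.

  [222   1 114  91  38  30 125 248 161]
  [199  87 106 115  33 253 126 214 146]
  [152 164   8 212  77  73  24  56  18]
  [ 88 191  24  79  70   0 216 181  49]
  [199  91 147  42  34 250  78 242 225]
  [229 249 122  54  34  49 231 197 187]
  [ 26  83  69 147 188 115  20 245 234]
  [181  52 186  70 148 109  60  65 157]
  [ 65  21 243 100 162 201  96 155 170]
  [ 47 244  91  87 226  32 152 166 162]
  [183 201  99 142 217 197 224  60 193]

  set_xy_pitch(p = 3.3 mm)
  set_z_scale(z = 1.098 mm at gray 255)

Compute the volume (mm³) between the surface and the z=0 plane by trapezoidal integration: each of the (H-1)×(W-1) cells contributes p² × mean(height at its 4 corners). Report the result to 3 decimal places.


height_mm = gray/255 × 1.098; cell vol = 3.3² × mean(4 corners)
unit = 3.3² × 1.098 / (4×255) = 0.0117228 mm³ per gray-sum
row 0: Σ corner-gray over 8 cells = 3890  → 45.6016
row 1: Σ corner-gray over 8 cells = 3611  → 42.3309
row 2: Σ corner-gray over 8 cells = 3057  → 35.8365
row 3: Σ corner-gray over 8 cells = 3851  → 45.1444
row 4: Σ corner-gray over 8 cells = 4480  → 52.5180
row 5: Σ corner-gray over 8 cells = 4282  → 50.1969
row 6: Σ corner-gray over 8 cells = 3712  → 43.5149
row 7: Σ corner-gray over 8 cells = 3909  → 45.8243
row 8: Σ corner-gray over 8 cells = 4396  → 51.5333
row 9: Σ corner-gray over 8 cells = 4861  → 56.9844
Σ rows: total corner-gray = 40049  → 469.4850 mm³

469.485


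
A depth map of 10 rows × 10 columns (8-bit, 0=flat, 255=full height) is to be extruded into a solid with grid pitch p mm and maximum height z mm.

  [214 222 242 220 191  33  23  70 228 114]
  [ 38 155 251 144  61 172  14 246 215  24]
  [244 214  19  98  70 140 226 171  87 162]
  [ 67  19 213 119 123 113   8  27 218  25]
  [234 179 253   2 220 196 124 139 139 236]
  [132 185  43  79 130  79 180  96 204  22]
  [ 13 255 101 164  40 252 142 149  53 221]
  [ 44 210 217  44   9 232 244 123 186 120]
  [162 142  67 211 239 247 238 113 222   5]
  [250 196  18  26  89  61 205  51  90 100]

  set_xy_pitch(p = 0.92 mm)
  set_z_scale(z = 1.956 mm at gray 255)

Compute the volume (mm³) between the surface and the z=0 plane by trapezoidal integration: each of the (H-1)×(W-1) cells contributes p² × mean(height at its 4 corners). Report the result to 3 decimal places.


73.348

height_mm = gray/255 × 1.956; cell vol = 0.92² × mean(4 corners)
unit = 0.92² × 1.956 / (4×255) = 0.0016231 mm³ per gray-sum
row 0: Σ corner-gray over 9 cells = 5364  → 8.7063
row 1: Σ corner-gray over 9 cells = 5034  → 8.1707
row 2: Σ corner-gray over 9 cells = 4228  → 6.8625
row 3: Σ corner-gray over 9 cells = 4746  → 7.7032
row 4: Σ corner-gray over 9 cells = 5120  → 8.3103
row 5: Σ corner-gray over 9 cells = 4692  → 7.6156
row 6: Σ corner-gray over 9 cells = 5240  → 8.5050
row 7: Σ corner-gray over 9 cells = 5819  → 9.4448
row 8: Σ corner-gray over 9 cells = 4947  → 8.0295
Σ rows: total corner-gray = 45190  → 73.3477 mm³


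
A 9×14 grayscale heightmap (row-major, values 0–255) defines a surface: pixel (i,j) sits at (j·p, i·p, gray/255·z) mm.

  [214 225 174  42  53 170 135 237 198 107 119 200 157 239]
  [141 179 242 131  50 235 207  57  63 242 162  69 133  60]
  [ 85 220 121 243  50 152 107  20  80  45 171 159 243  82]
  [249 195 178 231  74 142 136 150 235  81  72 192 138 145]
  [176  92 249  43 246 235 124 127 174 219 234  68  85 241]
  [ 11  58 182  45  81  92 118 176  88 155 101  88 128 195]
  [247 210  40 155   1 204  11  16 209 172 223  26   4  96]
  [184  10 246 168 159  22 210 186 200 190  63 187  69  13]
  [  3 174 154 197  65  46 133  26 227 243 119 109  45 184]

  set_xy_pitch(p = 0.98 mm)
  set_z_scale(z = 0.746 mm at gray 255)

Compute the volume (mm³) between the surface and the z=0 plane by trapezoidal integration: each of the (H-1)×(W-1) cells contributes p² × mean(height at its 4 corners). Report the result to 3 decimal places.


39.880

height_mm = gray/255 × 0.746; cell vol = 0.98² × mean(4 corners)
unit = 0.98² × 0.746 / (4×255) = 0.00070241 mm³ per gray-sum
row 0: Σ corner-gray over 13 cells = 7828  → 5.4985
row 1: Σ corner-gray over 13 cells = 7130  → 5.0082
row 2: Σ corner-gray over 13 cells = 7431  → 5.2196
row 3: Σ corner-gray over 13 cells = 8251  → 5.7956
row 4: Σ corner-gray over 13 cells = 7039  → 4.9443
row 5: Σ corner-gray over 13 cells = 5715  → 4.0143
row 6: Σ corner-gray over 13 cells = 6502  → 4.5671
row 7: Σ corner-gray over 13 cells = 6880  → 4.8326
Σ rows: total corner-gray = 56776  → 39.8800 mm³


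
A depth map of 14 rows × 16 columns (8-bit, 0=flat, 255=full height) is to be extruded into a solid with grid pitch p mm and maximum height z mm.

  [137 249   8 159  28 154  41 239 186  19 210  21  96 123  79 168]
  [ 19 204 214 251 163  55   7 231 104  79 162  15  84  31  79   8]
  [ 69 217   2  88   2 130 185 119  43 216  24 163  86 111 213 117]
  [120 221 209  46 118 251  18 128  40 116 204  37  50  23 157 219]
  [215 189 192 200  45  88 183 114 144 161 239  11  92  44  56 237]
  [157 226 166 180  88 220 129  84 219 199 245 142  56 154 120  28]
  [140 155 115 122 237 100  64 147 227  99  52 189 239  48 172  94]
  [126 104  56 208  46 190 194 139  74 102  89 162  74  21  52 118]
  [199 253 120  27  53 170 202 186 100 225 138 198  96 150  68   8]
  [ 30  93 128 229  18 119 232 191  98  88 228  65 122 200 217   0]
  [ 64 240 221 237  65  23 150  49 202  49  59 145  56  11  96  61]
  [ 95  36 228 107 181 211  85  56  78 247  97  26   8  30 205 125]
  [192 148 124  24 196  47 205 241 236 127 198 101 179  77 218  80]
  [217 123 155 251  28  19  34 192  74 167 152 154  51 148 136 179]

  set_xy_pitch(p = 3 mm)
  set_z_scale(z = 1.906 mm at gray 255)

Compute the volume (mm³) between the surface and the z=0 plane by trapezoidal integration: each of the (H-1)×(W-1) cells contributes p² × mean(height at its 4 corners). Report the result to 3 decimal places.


1666.679

height_mm = gray/255 × 1.906; cell vol = 3² × mean(4 corners)
unit = 3² × 1.906 / (4×255) = 0.0168176 mm³ per gray-sum
row 0: Σ corner-gray over 15 cells = 6914  → 116.2772
row 1: Σ corner-gray over 15 cells = 6769  → 113.8387
row 2: Σ corner-gray over 15 cells = 6959  → 117.0340
row 3: Σ corner-gray over 15 cells = 7543  → 126.8555
row 4: Σ corner-gray over 15 cells = 8609  → 144.7831
row 5: Σ corner-gray over 15 cells = 8807  → 148.1130
row 6: Σ corner-gray over 15 cells = 7432  → 124.9888
row 7: Σ corner-gray over 15 cells = 7445  → 125.2074
row 8: Σ corner-gray over 15 cells = 8265  → 138.9979
row 9: Σ corner-gray over 15 cells = 7417  → 124.7365
row 10: Σ corner-gray over 15 cells = 6741  → 113.3678
row 11: Σ corner-gray over 15 cells = 7924  → 133.2630
row 12: Σ corner-gray over 15 cells = 8278  → 139.2165
Σ rows: total corner-gray = 99103  → 1666.6793 mm³


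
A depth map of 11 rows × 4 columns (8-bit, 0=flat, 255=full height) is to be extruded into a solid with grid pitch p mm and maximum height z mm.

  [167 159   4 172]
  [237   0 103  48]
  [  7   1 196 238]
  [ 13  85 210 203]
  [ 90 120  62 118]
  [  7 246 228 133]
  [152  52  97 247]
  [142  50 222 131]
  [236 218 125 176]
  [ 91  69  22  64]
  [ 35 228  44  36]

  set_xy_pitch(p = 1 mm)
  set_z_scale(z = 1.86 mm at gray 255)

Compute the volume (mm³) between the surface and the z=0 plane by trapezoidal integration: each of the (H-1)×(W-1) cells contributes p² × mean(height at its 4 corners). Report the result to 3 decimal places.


height_mm = gray/255 × 1.86; cell vol = 1² × mean(4 corners)
unit = 1² × 1.86 / (4×255) = 0.00182353 mm³ per gray-sum
row 0: Σ corner-gray over 3 cells = 1156  → 2.1080
row 1: Σ corner-gray over 3 cells = 1130  → 2.0606
row 2: Σ corner-gray over 3 cells = 1445  → 2.6350
row 3: Σ corner-gray over 3 cells = 1378  → 2.5128
row 4: Σ corner-gray over 3 cells = 1660  → 3.0271
row 5: Σ corner-gray over 3 cells = 1785  → 3.2550
row 6: Σ corner-gray over 3 cells = 1514  → 2.7608
row 7: Σ corner-gray over 3 cells = 1915  → 3.4921
row 8: Σ corner-gray over 3 cells = 1435  → 2.6168
row 9: Σ corner-gray over 3 cells = 952  → 1.7360
Σ rows: total corner-gray = 14370  → 26.2041 mm³

26.204


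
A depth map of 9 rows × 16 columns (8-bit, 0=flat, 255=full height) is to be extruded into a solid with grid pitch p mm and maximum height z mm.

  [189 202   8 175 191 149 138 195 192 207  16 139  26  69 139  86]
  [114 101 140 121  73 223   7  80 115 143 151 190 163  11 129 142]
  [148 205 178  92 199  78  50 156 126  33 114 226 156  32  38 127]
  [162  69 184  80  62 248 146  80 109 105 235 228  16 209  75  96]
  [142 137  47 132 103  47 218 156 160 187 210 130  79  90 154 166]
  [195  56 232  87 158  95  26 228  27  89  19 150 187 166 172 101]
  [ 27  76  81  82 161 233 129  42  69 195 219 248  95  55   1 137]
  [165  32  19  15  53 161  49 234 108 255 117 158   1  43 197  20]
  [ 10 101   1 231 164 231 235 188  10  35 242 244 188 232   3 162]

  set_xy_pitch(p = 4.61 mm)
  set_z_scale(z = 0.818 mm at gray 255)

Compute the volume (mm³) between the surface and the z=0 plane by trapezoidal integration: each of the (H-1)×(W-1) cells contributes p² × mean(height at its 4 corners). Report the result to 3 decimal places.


height_mm = gray/255 × 0.818; cell vol = 4.61² × mean(4 corners)
unit = 4.61² × 0.818 / (4×255) = 0.0170434 mm³ per gray-sum
row 0: Σ corner-gray over 15 cells = 7517  → 128.1149
row 1: Σ corner-gray over 15 cells = 7191  → 122.5587
row 2: Σ corner-gray over 15 cells = 7591  → 129.3761
row 3: Σ corner-gray over 15 cells = 7958  → 135.6310
row 4: Σ corner-gray over 15 cells = 7688  → 131.0293
row 5: Σ corner-gray over 15 cells = 7216  → 122.9848
row 6: Σ corner-gray over 15 cells = 6605  → 112.5713
row 7: Σ corner-gray over 15 cells = 7451  → 126.9900
Σ rows: total corner-gray = 59217  → 1009.2561 mm³

1009.256


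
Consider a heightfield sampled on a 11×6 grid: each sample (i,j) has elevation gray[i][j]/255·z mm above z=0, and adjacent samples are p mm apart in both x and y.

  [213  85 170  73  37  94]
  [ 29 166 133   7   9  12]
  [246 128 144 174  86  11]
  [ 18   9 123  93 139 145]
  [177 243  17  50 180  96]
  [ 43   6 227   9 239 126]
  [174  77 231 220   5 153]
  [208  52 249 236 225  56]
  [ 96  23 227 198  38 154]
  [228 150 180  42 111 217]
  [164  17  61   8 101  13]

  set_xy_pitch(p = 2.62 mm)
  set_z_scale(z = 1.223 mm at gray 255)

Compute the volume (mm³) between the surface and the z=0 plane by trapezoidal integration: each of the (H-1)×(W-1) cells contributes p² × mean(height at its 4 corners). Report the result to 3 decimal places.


height_mm = gray/255 × 1.223; cell vol = 2.62² × mean(4 corners)
unit = 2.62² × 1.223 / (4×255) = 0.00823055 mm³ per gray-sum
row 0: Σ corner-gray over 5 cells = 1708  → 14.0578
row 1: Σ corner-gray over 5 cells = 1992  → 16.3953
row 2: Σ corner-gray over 5 cells = 2212  → 18.2060
row 3: Σ corner-gray over 5 cells = 2144  → 17.6463
row 4: Σ corner-gray over 5 cells = 2384  → 19.6216
row 5: Σ corner-gray over 5 cells = 2524  → 20.7739
row 6: Σ corner-gray over 5 cells = 3181  → 26.1814
row 7: Σ corner-gray over 5 cells = 3010  → 24.7740
row 8: Σ corner-gray over 5 cells = 2633  → 21.6710
row 9: Σ corner-gray over 5 cells = 1962  → 16.1483
Σ rows: total corner-gray = 23750  → 195.4756 mm³

195.476


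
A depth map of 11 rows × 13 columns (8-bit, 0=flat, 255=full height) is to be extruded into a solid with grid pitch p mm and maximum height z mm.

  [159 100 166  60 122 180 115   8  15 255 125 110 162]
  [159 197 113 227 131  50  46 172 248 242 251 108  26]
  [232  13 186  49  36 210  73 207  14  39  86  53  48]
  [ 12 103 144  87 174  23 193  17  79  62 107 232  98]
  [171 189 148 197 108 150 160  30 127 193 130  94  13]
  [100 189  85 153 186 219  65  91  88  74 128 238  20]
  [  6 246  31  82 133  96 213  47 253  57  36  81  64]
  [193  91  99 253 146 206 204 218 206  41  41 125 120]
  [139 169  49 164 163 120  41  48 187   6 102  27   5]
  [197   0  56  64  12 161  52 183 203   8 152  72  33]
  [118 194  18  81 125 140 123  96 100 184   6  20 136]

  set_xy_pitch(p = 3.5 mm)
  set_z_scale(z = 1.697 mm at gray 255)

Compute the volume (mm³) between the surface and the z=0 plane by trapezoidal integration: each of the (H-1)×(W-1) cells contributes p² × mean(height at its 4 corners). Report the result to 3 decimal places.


height_mm = gray/255 × 1.697; cell vol = 3.5² × mean(4 corners)
unit = 3.5² × 1.697 / (4×255) = 0.0203806 mm³ per gray-sum
row 0: Σ corner-gray over 12 cells = 6588  → 134.2676
row 1: Σ corner-gray over 12 cells = 5967  → 121.6113
row 2: Σ corner-gray over 12 cells = 4764  → 97.0934
row 3: Σ corner-gray over 12 cells = 5788  → 117.9631
row 4: Σ corner-gray over 12 cells = 6388  → 130.1915
row 5: Σ corner-gray over 12 cells = 5772  → 117.6370
row 6: Σ corner-gray over 12 cells = 6193  → 126.2173
row 7: Σ corner-gray over 12 cells = 5869  → 119.6140
row 8: Σ corner-gray over 12 cells = 4452  → 90.7346
row 9: Σ corner-gray over 12 cells = 4584  → 93.4248
Σ rows: total corner-gray = 56365  → 1148.7546 mm³

1148.755


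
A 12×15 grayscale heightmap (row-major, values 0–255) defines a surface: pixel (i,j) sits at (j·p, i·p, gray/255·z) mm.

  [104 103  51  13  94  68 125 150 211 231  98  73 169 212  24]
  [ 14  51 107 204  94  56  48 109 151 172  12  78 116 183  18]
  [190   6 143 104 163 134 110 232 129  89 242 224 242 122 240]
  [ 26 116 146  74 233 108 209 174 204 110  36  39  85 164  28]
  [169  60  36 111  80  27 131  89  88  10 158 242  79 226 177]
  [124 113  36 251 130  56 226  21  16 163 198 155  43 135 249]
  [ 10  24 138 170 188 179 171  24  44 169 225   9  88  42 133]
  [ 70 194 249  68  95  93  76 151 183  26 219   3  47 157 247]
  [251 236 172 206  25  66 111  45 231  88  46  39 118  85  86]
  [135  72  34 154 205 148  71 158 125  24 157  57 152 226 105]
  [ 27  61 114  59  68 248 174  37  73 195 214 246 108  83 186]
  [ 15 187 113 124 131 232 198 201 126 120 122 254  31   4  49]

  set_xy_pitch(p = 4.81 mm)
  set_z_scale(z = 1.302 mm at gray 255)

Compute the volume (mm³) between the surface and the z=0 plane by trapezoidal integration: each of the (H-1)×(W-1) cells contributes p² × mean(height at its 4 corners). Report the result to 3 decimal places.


2205.845

height_mm = gray/255 × 1.302; cell vol = 4.81² × mean(4 corners)
unit = 4.81² × 1.302 / (4×255) = 0.0295326 mm³ per gray-sum
row 0: Σ corner-gray over 14 cells = 6118  → 180.6801
row 1: Σ corner-gray over 14 cells = 7104  → 209.7992
row 2: Σ corner-gray over 14 cells = 7760  → 229.1726
row 3: Σ corner-gray over 14 cells = 6470  → 191.0756
row 4: Σ corner-gray over 14 cells = 6479  → 191.3414
row 5: Σ corner-gray over 14 cells = 6544  → 193.2610
row 6: Σ corner-gray over 14 cells = 6524  → 192.6704
row 7: Σ corner-gray over 14 cells = 6712  → 198.2225
row 8: Σ corner-gray over 14 cells = 6679  → 197.2479
row 9: Σ corner-gray over 14 cells = 6979  → 206.1077
row 10: Σ corner-gray over 14 cells = 7323  → 216.2669
Σ rows: total corner-gray = 74692  → 2205.8453 mm³


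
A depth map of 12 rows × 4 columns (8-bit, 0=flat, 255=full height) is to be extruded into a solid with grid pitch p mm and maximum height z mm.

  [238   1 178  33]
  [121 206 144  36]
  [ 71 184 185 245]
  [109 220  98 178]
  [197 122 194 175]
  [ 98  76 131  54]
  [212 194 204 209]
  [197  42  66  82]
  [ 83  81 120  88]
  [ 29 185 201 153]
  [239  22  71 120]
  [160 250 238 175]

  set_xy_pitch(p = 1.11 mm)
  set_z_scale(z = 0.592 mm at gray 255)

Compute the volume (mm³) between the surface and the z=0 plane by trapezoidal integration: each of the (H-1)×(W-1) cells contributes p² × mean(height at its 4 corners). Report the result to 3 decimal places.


height_mm = gray/255 × 0.592; cell vol = 1.11² × mean(4 corners)
unit = 1.11² × 0.592 / (4×255) = 0.000715101 mm³ per gray-sum
row 0: Σ corner-gray over 3 cells = 1486  → 1.0626
row 1: Σ corner-gray over 3 cells = 1911  → 1.3666
row 2: Σ corner-gray over 3 cells = 1977  → 1.4138
row 3: Σ corner-gray over 3 cells = 1927  → 1.3780
row 4: Σ corner-gray over 3 cells = 1570  → 1.1227
row 5: Σ corner-gray over 3 cells = 1783  → 1.2750
row 6: Σ corner-gray over 3 cells = 1712  → 1.2243
row 7: Σ corner-gray over 3 cells = 1068  → 0.7637
row 8: Σ corner-gray over 3 cells = 1527  → 1.0920
row 9: Σ corner-gray over 3 cells = 1499  → 1.0719
row 10: Σ corner-gray over 3 cells = 1856  → 1.3272
Σ rows: total corner-gray = 18316  → 13.0978 mm³

13.098


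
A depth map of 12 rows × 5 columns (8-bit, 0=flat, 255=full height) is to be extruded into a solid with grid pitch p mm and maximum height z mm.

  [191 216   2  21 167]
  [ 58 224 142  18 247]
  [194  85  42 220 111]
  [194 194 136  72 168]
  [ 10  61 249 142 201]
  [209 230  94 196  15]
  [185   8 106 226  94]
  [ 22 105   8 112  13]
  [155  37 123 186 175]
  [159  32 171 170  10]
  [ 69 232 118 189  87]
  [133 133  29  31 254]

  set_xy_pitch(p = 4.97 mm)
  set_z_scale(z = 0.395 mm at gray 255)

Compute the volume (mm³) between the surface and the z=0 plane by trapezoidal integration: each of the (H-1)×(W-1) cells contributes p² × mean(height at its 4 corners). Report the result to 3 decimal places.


211.140

height_mm = gray/255 × 0.395; cell vol = 4.97² × mean(4 corners)
unit = 4.97² × 0.395 / (4×255) = 0.00956554 mm³ per gray-sum
row 0: Σ corner-gray over 4 cells = 1909  → 18.2606
row 1: Σ corner-gray over 4 cells = 2072  → 19.8198
row 2: Σ corner-gray over 4 cells = 2165  → 20.7094
row 3: Σ corner-gray over 4 cells = 2281  → 21.8190
row 4: Σ corner-gray over 4 cells = 2379  → 22.7564
row 5: Σ corner-gray over 4 cells = 2223  → 21.2642
row 6: Σ corner-gray over 4 cells = 1444  → 13.8126
row 7: Σ corner-gray over 4 cells = 1507  → 14.4153
row 8: Σ corner-gray over 4 cells = 1937  → 18.5285
row 9: Σ corner-gray over 4 cells = 2149  → 20.5564
row 10: Σ corner-gray over 4 cells = 2007  → 19.1980
Σ rows: total corner-gray = 22073  → 211.1403 mm³


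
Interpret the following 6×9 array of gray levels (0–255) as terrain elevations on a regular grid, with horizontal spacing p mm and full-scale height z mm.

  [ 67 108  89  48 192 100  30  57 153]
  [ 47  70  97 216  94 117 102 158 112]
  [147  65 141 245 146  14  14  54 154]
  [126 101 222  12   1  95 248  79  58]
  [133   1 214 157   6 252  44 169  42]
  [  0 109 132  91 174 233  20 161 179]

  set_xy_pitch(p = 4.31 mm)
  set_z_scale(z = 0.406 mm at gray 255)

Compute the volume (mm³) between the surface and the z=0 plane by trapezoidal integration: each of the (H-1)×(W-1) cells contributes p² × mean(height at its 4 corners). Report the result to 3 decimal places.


height_mm = gray/255 × 0.406; cell vol = 4.31² × mean(4 corners)
unit = 4.31² × 0.406 / (4×255) = 0.00739402 mm³ per gray-sum
row 0: Σ corner-gray over 8 cells = 3335  → 24.6590
row 1: Σ corner-gray over 8 cells = 3526  → 26.0713
row 2: Σ corner-gray over 8 cells = 3359  → 24.8365
row 3: Σ corner-gray over 8 cells = 3561  → 26.3301
row 4: Σ corner-gray over 8 cells = 3880  → 28.6888
Σ rows: total corner-gray = 17661  → 130.5857 mm³

130.586


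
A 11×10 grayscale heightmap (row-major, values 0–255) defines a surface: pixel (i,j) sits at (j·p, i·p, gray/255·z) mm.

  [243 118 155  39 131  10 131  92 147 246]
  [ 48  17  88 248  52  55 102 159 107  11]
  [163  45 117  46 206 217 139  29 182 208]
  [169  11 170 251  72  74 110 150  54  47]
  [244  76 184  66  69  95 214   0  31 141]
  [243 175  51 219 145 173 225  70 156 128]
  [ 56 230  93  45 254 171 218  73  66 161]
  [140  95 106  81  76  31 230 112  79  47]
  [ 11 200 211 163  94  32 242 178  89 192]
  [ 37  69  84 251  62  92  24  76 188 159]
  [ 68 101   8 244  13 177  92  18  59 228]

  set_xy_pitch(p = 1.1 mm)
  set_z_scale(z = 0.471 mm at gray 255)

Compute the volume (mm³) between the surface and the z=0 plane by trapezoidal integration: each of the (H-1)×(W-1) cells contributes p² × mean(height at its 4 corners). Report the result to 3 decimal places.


height_mm = gray/255 × 0.471; cell vol = 1.1² × mean(4 corners)
unit = 1.1² × 0.471 / (4×255) = 0.000558735 mm³ per gray-sum
row 0: Σ corner-gray over 9 cells = 3850  → 2.1511
row 1: Σ corner-gray over 9 cells = 4048  → 2.2618
row 2: Σ corner-gray over 9 cells = 4333  → 2.4210
row 3: Σ corner-gray over 9 cells = 3855  → 2.1539
row 4: Σ corner-gray over 9 cells = 4654  → 2.6004
row 5: Σ corner-gray over 9 cells = 5316  → 2.9702
row 6: Σ corner-gray over 9 cells = 4324  → 2.4160
row 7: Σ corner-gray over 9 cells = 4428  → 2.4741
row 8: Σ corner-gray over 9 cells = 4509  → 2.5193
row 9: Σ corner-gray over 9 cells = 3608  → 2.0159
Σ rows: total corner-gray = 42925  → 23.9837 mm³

23.984


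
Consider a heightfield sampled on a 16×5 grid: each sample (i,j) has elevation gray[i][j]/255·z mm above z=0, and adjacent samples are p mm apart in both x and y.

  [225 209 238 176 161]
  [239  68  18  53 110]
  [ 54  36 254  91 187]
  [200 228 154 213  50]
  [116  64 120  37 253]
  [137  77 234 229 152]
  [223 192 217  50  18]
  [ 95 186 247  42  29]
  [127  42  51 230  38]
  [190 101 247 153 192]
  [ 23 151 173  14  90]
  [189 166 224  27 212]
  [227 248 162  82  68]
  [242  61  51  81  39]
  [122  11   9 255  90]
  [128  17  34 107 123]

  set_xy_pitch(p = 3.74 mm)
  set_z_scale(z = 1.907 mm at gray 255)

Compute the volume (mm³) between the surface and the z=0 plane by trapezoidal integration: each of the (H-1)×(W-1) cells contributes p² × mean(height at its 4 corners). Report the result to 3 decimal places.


811.188

height_mm = gray/255 × 1.907; cell vol = 3.74² × mean(4 corners)
unit = 3.74² × 1.907 / (4×255) = 0.0261513 mm³ per gray-sum
row 0: Σ corner-gray over 4 cells = 2259  → 59.0758
row 1: Σ corner-gray over 4 cells = 1630  → 42.6267
row 2: Σ corner-gray over 4 cells = 2443  → 63.8877
row 3: Σ corner-gray over 4 cells = 2251  → 58.8666
row 4: Σ corner-gray over 4 cells = 2180  → 57.0099
row 5: Σ corner-gray over 4 cells = 2528  → 66.1106
row 6: Σ corner-gray over 4 cells = 2233  → 58.3959
row 7: Σ corner-gray over 4 cells = 1885  → 49.2953
row 8: Σ corner-gray over 4 cells = 2195  → 57.4022
row 9: Σ corner-gray over 4 cells = 2173  → 56.8268
row 10: Σ corner-gray over 4 cells = 2024  → 52.9303
row 11: Σ corner-gray over 4 cells = 2514  → 65.7444
row 12: Σ corner-gray over 4 cells = 1946  → 50.8905
row 13: Σ corner-gray over 4 cells = 1429  → 37.3702
row 14: Σ corner-gray over 4 cells = 1329  → 34.7551
Σ rows: total corner-gray = 31019  → 811.1880 mm³


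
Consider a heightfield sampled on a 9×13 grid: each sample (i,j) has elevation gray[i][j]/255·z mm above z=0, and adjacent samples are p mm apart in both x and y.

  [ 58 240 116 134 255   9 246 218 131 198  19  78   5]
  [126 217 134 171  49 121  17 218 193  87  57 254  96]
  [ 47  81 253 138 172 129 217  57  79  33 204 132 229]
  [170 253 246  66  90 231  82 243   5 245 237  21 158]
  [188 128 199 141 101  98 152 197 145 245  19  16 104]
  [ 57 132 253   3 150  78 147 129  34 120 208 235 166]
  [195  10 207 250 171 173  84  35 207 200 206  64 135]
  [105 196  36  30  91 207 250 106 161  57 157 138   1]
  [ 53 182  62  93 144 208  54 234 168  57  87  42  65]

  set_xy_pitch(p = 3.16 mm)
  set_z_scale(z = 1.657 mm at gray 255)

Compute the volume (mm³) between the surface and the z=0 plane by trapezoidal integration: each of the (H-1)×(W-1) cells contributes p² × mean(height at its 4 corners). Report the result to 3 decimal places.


851.266

height_mm = gray/255 × 1.657; cell vol = 3.16² × mean(4 corners)
unit = 3.16² × 1.657 / (4×255) = 0.0162217 mm³ per gray-sum
row 0: Σ corner-gray over 12 cells = 6609  → 107.2092
row 1: Σ corner-gray over 12 cells = 6524  → 105.8304
row 2: Σ corner-gray over 12 cells = 7032  → 114.0710
row 3: Σ corner-gray over 12 cells = 6940  → 112.5786
row 4: Σ corner-gray over 12 cells = 6375  → 103.4134
row 5: Σ corner-gray over 12 cells = 6745  → 109.4154
row 6: Σ corner-gray over 12 cells = 6508  → 105.5709
row 7: Σ corner-gray over 12 cells = 5744  → 93.1775
Σ rows: total corner-gray = 52477  → 851.2664 mm³


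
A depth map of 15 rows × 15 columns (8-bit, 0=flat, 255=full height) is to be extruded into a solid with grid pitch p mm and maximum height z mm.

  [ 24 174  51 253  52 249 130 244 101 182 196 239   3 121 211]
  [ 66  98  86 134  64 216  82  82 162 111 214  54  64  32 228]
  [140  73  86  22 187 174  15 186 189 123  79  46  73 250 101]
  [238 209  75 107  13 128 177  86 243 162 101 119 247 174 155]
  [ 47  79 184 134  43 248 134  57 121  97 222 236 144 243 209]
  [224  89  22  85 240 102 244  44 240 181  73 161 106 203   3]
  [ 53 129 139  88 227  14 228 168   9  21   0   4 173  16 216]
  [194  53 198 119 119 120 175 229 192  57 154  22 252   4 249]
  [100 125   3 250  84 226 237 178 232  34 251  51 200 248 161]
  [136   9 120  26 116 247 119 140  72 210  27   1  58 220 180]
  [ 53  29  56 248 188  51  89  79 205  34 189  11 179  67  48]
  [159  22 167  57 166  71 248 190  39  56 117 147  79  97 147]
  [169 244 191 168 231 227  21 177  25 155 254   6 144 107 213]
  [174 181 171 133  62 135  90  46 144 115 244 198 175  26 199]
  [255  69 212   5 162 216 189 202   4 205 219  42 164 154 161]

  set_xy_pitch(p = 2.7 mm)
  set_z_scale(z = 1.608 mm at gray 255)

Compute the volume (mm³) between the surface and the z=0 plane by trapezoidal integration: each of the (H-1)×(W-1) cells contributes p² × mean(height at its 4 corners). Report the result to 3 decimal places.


1169.141

height_mm = gray/255 × 1.608; cell vol = 2.7² × mean(4 corners)
unit = 2.7² × 1.608 / (4×255) = 0.0114925 mm³ per gray-sum
row 0: Σ corner-gray over 14 cells = 7317  → 84.0904
row 1: Σ corner-gray over 14 cells = 6339  → 72.8508
row 2: Σ corner-gray over 14 cells = 7322  → 84.1479
row 3: Σ corner-gray over 14 cells = 8215  → 94.4106
row 4: Σ corner-gray over 14 cells = 7947  → 91.3307
row 5: Σ corner-gray over 14 cells = 6508  → 74.7930
row 6: Σ corner-gray over 14 cells = 6532  → 75.0688
row 7: Σ corner-gray over 14 cells = 8330  → 95.7323
row 8: Σ corner-gray over 14 cells = 7545  → 86.7107
row 9: Σ corner-gray over 14 cells = 5997  → 68.9203
row 10: Σ corner-gray over 14 cells = 6169  → 70.8971
row 11: Σ corner-gray over 14 cells = 7500  → 86.1935
row 12: Σ corner-gray over 14 cells = 8095  → 93.0315
row 13: Σ corner-gray over 14 cells = 7915  → 90.9629
Σ rows: total corner-gray = 101731  → 1169.1405 mm³


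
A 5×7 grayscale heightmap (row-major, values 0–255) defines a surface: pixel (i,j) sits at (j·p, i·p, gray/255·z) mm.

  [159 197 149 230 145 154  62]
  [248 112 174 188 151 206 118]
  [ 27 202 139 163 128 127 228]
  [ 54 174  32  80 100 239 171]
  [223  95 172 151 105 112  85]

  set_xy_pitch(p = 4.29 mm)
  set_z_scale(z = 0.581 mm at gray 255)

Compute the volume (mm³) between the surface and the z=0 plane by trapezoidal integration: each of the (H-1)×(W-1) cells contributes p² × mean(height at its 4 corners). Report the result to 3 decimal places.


147.822

height_mm = gray/255 × 0.581; cell vol = 4.29² × mean(4 corners)
unit = 4.29² × 0.581 / (4×255) = 0.0104831 mm³ per gray-sum
row 0: Σ corner-gray over 6 cells = 3999  → 41.9220
row 1: Σ corner-gray over 6 cells = 3801  → 39.8463
row 2: Σ corner-gray over 6 cells = 3248  → 34.0492
row 3: Σ corner-gray over 6 cells = 3053  → 32.0050
Σ rows: total corner-gray = 14101  → 147.8225 mm³


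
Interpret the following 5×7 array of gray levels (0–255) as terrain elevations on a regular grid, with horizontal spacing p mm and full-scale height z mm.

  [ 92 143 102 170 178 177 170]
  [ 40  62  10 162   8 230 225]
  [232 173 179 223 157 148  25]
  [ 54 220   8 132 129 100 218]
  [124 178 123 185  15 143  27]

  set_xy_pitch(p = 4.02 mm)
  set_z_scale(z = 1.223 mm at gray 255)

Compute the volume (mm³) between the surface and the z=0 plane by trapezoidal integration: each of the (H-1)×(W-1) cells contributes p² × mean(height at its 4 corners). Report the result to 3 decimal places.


244.010

height_mm = gray/255 × 1.223; cell vol = 4.02² × mean(4 corners)
unit = 4.02² × 1.223 / (4×255) = 0.0193766 mm³ per gray-sum
row 0: Σ corner-gray over 6 cells = 3011  → 58.3431
row 1: Σ corner-gray over 6 cells = 3226  → 62.5090
row 2: Σ corner-gray over 6 cells = 3467  → 67.1788
row 3: Σ corner-gray over 6 cells = 2889  → 55.9791
Σ rows: total corner-gray = 12593  → 244.0100 mm³


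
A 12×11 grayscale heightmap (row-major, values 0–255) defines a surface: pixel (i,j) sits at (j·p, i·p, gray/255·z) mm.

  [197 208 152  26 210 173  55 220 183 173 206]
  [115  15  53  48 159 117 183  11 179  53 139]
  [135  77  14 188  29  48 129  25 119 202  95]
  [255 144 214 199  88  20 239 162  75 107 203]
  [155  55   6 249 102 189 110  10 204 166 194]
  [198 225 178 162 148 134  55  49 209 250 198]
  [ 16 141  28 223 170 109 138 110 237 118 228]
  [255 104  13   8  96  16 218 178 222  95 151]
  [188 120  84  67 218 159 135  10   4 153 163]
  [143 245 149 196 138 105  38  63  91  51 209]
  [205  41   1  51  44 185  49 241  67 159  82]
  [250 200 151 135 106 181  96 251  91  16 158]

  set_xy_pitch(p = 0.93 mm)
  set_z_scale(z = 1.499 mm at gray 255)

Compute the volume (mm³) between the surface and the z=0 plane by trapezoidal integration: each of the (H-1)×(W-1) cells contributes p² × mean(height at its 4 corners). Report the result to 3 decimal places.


69.480

height_mm = gray/255 × 1.499; cell vol = 0.93² × mean(4 corners)
unit = 0.93² × 1.499 / (4×255) = 0.00127106 mm³ per gray-sum
row 0: Σ corner-gray over 10 cells = 5093  → 6.4735
row 1: Σ corner-gray over 10 cells = 3782  → 4.8072
row 2: Σ corner-gray over 10 cells = 4846  → 6.1596
row 3: Σ corner-gray over 10 cells = 5485  → 6.9718
row 4: Σ corner-gray over 10 cells = 5747  → 7.3048
row 5: Σ corner-gray over 10 cells = 6008  → 7.6366
row 6: Σ corner-gray over 10 cells = 5098  → 6.4799
row 7: Σ corner-gray over 10 cells = 4557  → 5.7922
row 8: Σ corner-gray over 10 cells = 4755  → 6.0439
row 9: Σ corner-gray over 10 cells = 4467  → 5.6778
row 10: Σ corner-gray over 10 cells = 4825  → 6.1329
Σ rows: total corner-gray = 54663  → 69.4802 mm³


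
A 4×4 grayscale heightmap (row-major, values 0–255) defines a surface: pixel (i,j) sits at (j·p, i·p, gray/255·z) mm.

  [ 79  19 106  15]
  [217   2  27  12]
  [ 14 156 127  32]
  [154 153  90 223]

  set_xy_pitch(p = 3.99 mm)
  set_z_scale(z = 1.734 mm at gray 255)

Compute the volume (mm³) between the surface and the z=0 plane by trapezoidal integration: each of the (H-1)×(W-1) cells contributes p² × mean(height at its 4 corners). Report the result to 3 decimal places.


height_mm = gray/255 × 1.734; cell vol = 3.99² × mean(4 corners)
unit = 3.99² × 1.734 / (4×255) = 0.0270642 mm³ per gray-sum
row 0: Σ corner-gray over 3 cells = 631  → 17.0775
row 1: Σ corner-gray over 3 cells = 899  → 24.3307
row 2: Σ corner-gray over 3 cells = 1475  → 39.9197
Σ rows: total corner-gray = 3005  → 81.3278 mm³

81.328


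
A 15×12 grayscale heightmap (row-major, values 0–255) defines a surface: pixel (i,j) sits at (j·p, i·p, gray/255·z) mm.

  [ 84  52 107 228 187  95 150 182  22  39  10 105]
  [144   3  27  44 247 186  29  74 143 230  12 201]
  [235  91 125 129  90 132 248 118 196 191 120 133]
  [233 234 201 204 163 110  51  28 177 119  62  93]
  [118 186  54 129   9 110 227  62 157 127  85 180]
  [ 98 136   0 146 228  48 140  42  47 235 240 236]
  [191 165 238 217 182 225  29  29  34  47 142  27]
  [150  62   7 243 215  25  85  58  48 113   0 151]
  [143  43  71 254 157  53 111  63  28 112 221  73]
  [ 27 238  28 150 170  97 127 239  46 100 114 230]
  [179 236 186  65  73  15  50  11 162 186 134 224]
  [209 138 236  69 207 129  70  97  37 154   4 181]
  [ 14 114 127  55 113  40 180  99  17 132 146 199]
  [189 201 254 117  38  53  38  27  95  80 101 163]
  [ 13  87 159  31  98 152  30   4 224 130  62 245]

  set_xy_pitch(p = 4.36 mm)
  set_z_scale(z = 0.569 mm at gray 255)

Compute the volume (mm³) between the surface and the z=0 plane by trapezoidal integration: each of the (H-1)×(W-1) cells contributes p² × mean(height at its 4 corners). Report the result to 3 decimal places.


772.454

height_mm = gray/255 × 0.569; cell vol = 4.36² × mean(4 corners)
unit = 4.36² × 0.569 / (4×255) = 0.0106044 mm³ per gray-sum
row 0: Σ corner-gray over 11 cells = 4668  → 49.5012
row 1: Σ corner-gray over 11 cells = 5583  → 59.2042
row 2: Σ corner-gray over 11 cells = 6272  → 66.5106
row 3: Σ corner-gray over 11 cells = 5614  → 59.5330
row 4: Σ corner-gray over 11 cells = 5448  → 57.7726
row 5: Σ corner-gray over 11 cells = 5692  → 60.3601
row 6: Σ corner-gray over 11 cells = 4847  → 51.3994
row 7: Σ corner-gray over 11 cells = 4455  → 47.2425
row 8: Σ corner-gray over 11 cells = 5317  → 56.3835
row 9: Σ corner-gray over 11 cells = 5514  → 58.4725
row 10: Σ corner-gray over 11 cells = 5311  → 56.3198
row 11: Σ corner-gray over 11 cells = 4931  → 52.2902
row 12: Σ corner-gray over 11 cells = 4619  → 48.9816
row 13: Σ corner-gray over 11 cells = 4572  → 48.4832
Σ rows: total corner-gray = 72843  → 772.4545 mm³


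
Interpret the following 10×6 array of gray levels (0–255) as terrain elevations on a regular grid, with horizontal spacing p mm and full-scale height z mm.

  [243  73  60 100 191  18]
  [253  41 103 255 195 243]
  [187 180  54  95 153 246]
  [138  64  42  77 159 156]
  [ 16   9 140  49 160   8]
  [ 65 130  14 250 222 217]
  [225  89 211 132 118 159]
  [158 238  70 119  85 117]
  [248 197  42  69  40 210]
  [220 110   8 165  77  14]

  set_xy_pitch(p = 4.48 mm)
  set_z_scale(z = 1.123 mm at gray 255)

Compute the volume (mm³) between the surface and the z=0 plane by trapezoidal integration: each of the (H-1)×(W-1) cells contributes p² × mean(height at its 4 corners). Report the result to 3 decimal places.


height_mm = gray/255 × 1.123; cell vol = 4.48² × mean(4 corners)
unit = 4.48² × 1.123 / (4×255) = 0.0220971 mm³ per gray-sum
row 0: Σ corner-gray over 5 cells = 2793  → 61.7172
row 1: Σ corner-gray over 5 cells = 3081  → 68.0812
row 2: Σ corner-gray over 5 cells = 2375  → 52.4807
row 3: Σ corner-gray over 5 cells = 1718  → 37.9628
row 4: Σ corner-gray over 5 cells = 2254  → 49.8069
row 5: Σ corner-gray over 5 cells = 2998  → 66.2472
row 6: Σ corner-gray over 5 cells = 2783  → 61.4963
row 7: Σ corner-gray over 5 cells = 2453  → 54.2042
row 8: Σ corner-gray over 5 cells = 2108  → 46.5807
Σ rows: total corner-gray = 22563  → 498.5772 mm³

498.577


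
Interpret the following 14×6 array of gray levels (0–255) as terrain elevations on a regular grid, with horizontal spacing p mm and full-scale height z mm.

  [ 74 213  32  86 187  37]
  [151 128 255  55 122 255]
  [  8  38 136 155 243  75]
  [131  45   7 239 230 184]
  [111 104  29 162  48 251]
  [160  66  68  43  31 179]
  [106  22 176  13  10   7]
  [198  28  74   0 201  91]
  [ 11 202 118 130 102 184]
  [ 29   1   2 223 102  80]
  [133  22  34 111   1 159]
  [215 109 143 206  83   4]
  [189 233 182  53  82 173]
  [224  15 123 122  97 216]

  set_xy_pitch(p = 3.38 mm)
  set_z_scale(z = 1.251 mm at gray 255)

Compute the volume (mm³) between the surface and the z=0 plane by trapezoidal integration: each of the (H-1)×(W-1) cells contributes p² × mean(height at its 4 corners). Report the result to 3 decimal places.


391.445

height_mm = gray/255 × 1.251; cell vol = 3.38² × mean(4 corners)
unit = 3.38² × 1.251 / (4×255) = 0.0140117 mm³ per gray-sum
row 0: Σ corner-gray over 5 cells = 2673  → 37.4532
row 1: Σ corner-gray over 5 cells = 2753  → 38.5742
row 2: Σ corner-gray over 5 cells = 2584  → 36.2062
row 3: Σ corner-gray over 5 cells = 2405  → 33.6981
row 4: Σ corner-gray over 5 cells = 1803  → 25.2631
row 5: Σ corner-gray over 5 cells = 1310  → 18.3553
row 6: Σ corner-gray over 5 cells = 1450  → 20.3170
row 7: Σ corner-gray over 5 cells = 2194  → 30.7416
row 8: Σ corner-gray over 5 cells = 2064  → 28.9201
row 9: Σ corner-gray over 5 cells = 1393  → 19.5183
row 10: Σ corner-gray over 5 cells = 1929  → 27.0286
row 11: Σ corner-gray over 5 cells = 2763  → 38.7143
row 12: Σ corner-gray over 5 cells = 2616  → 36.6546
Σ rows: total corner-gray = 27937  → 391.4446 mm³


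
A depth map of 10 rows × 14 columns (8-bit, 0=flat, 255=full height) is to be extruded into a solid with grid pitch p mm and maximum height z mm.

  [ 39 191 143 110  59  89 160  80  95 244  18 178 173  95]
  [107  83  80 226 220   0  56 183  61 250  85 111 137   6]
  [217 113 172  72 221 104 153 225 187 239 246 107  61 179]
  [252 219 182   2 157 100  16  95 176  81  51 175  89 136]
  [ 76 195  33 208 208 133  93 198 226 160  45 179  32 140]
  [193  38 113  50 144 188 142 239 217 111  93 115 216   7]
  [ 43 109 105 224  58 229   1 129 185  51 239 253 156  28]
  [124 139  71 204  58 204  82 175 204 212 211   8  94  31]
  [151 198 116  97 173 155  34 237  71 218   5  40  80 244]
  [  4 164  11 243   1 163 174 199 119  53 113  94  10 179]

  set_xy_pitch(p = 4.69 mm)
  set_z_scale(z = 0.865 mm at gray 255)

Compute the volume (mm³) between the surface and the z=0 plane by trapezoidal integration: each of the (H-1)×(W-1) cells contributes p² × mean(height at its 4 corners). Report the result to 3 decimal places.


1150.868

height_mm = gray/255 × 0.865; cell vol = 4.69² × mean(4 corners)
unit = 4.69² × 0.865 / (4×255) = 0.0186536 mm³ per gray-sum
row 0: Σ corner-gray over 13 cells = 6311  → 117.7226
row 1: Σ corner-gray over 13 cells = 7293  → 136.0404
row 2: Σ corner-gray over 13 cells = 7270  → 135.6113
row 3: Σ corner-gray over 13 cells = 6710  → 125.1654
row 4: Σ corner-gray over 13 cells = 7168  → 133.7087
row 5: Σ corner-gray over 13 cells = 7081  → 132.0858
row 6: Σ corner-gray over 13 cells = 7028  → 131.0972
row 7: Σ corner-gray over 13 cells = 6722  → 125.3892
row 8: Σ corner-gray over 13 cells = 6114  → 114.0478
Σ rows: total corner-gray = 61697  → 1150.8684 mm³
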